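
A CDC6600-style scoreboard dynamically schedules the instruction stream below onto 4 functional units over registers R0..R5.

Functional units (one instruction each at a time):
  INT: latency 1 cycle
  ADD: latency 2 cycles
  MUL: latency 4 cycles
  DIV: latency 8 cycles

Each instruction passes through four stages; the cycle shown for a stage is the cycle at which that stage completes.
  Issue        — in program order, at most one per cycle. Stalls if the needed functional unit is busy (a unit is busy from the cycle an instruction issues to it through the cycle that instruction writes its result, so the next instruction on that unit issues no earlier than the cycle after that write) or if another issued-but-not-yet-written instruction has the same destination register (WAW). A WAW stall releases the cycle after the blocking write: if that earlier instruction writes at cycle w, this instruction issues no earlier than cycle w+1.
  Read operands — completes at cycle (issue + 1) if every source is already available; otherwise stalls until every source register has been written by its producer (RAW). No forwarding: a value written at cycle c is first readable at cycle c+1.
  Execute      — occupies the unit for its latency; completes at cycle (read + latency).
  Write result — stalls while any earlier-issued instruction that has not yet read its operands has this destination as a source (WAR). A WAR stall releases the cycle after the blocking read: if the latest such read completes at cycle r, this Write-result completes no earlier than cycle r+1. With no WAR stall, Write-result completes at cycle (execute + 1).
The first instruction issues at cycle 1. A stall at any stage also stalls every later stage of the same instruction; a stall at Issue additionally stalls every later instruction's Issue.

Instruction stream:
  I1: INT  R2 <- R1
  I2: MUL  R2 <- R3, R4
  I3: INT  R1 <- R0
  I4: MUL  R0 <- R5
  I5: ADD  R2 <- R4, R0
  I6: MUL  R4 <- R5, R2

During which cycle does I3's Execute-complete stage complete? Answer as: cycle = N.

cycle = 8

[I1] 1/2/3/4
[I2] 5/6/10/11  (WAW R2: wait I1 write@4)
[I3] 6/7/8/9
[I4] 12/13/17/18  (struct: MUL busy until I2 writes@11)
[I5] 13/19/21/22  (RAW R0: wait I4 write@18)
[I6] 19/23/27/28  (struct: MUL busy until I4 writes@18; RAW R2: wait I5 write@22)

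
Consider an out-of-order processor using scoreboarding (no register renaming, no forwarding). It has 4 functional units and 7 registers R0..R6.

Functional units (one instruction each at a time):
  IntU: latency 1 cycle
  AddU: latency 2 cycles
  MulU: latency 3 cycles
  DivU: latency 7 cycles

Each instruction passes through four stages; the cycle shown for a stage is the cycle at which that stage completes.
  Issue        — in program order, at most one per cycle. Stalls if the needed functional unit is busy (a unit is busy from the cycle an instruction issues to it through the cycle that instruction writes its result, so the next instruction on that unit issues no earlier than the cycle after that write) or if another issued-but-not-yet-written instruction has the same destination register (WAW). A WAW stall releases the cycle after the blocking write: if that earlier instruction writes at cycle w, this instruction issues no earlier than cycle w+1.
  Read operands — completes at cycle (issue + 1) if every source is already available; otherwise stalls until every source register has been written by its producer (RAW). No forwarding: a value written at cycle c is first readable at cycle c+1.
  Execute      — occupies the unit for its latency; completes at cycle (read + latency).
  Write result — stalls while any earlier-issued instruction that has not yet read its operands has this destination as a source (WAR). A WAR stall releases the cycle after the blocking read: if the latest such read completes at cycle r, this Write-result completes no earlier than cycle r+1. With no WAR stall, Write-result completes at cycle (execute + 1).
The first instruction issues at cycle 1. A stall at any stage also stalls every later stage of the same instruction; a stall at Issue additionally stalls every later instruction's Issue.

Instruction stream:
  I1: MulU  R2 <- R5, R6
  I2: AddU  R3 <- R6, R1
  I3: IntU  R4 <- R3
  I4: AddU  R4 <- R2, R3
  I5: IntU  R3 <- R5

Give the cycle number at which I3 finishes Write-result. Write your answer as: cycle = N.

cycle = 9

I1  is:1  ro:2  ex:5  wr:6
I2  is:2  ro:3  ex:5  wr:6
I3  is:3  ro:7  ex:8  wr:9  — RAW R3: wait I2 write@6
I4  is:10  ro:11  ex:13  wr:14  — WAW R4: wait I3 write@9
I5  is:11  ro:12  ex:13  wr:14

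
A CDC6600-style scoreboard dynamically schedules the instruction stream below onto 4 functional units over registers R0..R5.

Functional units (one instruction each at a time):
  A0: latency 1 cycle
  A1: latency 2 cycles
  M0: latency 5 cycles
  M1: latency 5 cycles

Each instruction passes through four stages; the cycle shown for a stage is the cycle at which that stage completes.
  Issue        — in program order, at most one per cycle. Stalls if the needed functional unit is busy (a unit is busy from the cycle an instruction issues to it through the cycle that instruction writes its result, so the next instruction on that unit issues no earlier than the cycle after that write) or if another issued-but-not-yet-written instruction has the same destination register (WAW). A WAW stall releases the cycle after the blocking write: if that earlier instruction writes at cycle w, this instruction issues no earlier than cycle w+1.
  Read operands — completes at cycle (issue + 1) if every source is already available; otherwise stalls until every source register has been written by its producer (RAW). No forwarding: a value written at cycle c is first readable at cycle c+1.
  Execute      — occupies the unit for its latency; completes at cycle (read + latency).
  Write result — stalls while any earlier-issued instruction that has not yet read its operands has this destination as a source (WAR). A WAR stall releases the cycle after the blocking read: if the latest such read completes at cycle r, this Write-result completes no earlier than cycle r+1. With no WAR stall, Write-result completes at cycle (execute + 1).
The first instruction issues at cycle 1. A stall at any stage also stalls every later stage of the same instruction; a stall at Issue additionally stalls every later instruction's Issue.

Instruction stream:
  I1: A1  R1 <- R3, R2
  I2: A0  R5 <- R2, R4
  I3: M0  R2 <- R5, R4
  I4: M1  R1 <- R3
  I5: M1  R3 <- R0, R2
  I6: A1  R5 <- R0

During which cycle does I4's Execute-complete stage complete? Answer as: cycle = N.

cycle = 12

[I1] 1/2/4/5
[I2] 2/3/4/5
[I3] 3/6/11/12  (RAW R5: wait I2 write@5)
[I4] 6/7/12/13  (WAW R1: wait I1 write@5)
[I5] 14/15/20/21  (struct: M1 busy until I4 writes@13)
[I6] 15/16/18/19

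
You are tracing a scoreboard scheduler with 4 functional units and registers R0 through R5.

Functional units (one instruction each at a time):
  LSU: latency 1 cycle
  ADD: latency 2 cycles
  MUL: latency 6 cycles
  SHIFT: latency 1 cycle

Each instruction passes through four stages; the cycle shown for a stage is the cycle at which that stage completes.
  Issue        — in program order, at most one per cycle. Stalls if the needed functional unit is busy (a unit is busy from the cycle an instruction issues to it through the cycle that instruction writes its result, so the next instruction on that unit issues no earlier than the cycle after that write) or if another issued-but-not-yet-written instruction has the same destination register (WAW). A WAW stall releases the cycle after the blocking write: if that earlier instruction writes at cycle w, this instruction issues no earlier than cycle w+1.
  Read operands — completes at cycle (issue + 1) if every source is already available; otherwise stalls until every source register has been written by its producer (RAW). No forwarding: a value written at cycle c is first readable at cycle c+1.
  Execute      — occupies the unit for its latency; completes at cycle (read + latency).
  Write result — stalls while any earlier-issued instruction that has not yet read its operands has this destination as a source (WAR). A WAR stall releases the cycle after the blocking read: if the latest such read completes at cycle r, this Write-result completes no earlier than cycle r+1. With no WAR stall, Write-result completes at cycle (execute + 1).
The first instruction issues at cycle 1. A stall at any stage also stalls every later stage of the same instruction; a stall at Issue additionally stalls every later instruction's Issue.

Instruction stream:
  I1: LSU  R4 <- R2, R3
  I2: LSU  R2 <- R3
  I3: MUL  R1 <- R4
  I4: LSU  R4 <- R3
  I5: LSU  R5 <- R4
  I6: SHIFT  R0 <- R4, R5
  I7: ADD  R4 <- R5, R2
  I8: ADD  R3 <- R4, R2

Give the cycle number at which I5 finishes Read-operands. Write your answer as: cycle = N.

cycle = 14

[1] issue I1 (LSU)
[2] I1 read-ops
[3] I1 finished on LSU
[4] I1→R4
[5] issue I2 (LSU)
[6] I2 read-ops · issue I3 (MUL)
[7] I2 finished on LSU · I3 read-ops
[8] I2→R2
[9] issue I4 (LSU)
[10] I4 read-ops
[11] I4 finished on LSU
[12] I4→R4
[13] I3 finished on MUL · issue I5 (LSU)
[14] I3→R1 · I5 read-ops · issue I6 (SHIFT)
[15] I5 finished on LSU · issue I7 (ADD)
[16] I5→R5
[17] I6 read-ops · I7 read-ops
[18] I6 finished on SHIFT
[19] I6→R0 · I7 finished on ADD
[20] I7→R4
[21] issue I8 (ADD)
[22] I8 read-ops
[24] I8 finished on ADD
[25] I8→R3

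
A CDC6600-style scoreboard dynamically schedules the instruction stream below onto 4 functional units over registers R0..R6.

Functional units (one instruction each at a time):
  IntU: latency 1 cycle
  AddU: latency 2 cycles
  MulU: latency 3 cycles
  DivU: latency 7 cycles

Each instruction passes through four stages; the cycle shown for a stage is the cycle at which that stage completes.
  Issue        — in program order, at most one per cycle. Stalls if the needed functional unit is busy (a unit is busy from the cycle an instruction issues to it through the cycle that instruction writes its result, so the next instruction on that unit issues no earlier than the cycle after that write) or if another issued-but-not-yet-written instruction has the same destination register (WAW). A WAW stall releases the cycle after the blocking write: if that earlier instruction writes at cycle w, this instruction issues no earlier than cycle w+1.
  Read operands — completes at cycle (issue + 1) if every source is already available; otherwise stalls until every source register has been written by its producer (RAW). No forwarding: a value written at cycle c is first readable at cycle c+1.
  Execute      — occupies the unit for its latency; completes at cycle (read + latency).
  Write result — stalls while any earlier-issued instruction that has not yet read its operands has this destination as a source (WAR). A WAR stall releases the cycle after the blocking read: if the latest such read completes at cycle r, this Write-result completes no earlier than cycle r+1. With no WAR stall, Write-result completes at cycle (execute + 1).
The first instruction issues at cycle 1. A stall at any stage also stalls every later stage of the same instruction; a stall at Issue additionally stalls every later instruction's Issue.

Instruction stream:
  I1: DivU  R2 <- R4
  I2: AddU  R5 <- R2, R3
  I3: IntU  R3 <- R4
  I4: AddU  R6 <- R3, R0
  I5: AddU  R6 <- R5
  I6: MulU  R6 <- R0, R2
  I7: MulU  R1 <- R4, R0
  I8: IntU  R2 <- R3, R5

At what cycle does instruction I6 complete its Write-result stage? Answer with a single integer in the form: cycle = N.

t=1  I1→DivU
t=2  I1 RO · I2→AddU
t=3  I3→IntU
t=4  I3 RO
t=5  I3 EX
t=9  I1 EX
t=10  I1 WR R2
t=11  I2 RO
t=12  I3 WR R3
t=13  I2 EX
t=14  I2 WR R5
t=15  I4→AddU
t=16  I4 RO
t=18  I4 EX
t=19  I4 WR R6
t=20  I5→AddU
t=21  I5 RO
t=23  I5 EX
t=24  I5 WR R6
t=25  I6→MulU
t=26  I6 RO
t=29  I6 EX
t=30  I6 WR R6
t=31  I7→MulU
t=32  I7 RO · I8→IntU
t=33  I8 RO
t=34  I8 EX
t=35  I7 EX · I8 WR R2
t=36  I7 WR R1

cycle = 30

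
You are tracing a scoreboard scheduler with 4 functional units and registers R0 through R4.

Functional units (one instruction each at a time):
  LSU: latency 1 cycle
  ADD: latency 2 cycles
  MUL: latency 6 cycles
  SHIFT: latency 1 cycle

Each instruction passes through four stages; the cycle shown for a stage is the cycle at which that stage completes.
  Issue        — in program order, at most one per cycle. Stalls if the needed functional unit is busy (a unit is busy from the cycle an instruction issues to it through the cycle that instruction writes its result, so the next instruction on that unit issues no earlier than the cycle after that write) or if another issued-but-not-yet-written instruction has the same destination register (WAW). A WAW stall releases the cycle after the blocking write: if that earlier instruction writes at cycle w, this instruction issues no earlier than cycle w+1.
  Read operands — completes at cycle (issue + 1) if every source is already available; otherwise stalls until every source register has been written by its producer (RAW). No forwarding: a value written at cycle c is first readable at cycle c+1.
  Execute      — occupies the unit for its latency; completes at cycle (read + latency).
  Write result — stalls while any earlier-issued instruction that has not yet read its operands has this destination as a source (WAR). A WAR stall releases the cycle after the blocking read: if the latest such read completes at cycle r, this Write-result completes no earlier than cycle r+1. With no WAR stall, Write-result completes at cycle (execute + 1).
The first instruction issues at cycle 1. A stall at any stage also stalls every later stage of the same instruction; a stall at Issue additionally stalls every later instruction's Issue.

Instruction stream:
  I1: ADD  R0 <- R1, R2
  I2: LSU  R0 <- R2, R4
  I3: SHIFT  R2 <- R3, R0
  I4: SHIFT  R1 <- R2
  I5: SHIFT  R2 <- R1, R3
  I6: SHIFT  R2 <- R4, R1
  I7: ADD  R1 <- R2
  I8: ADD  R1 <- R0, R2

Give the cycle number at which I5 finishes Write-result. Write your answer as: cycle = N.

I1  is:1  ro:2  ex:4  wr:5
I2  is:6  ro:7  ex:8  wr:9  — WAW R0: wait I1 write@5
I3  is:7  ro:10  ex:11  wr:12  — RAW R0: wait I2 write@9
I4  is:13  ro:14  ex:15  wr:16  — struct: SHIFT busy until I3 writes@12
I5  is:17  ro:18  ex:19  wr:20  — struct: SHIFT busy until I4 writes@16
I6  is:21  ro:22  ex:23  wr:24  — struct: SHIFT busy until I5 writes@20
I7  is:22  ro:25  ex:27  wr:28  — RAW R2: wait I6 write@24
I8  is:29  ro:30  ex:32  wr:33  — struct: ADD busy until I7 writes@28

cycle = 20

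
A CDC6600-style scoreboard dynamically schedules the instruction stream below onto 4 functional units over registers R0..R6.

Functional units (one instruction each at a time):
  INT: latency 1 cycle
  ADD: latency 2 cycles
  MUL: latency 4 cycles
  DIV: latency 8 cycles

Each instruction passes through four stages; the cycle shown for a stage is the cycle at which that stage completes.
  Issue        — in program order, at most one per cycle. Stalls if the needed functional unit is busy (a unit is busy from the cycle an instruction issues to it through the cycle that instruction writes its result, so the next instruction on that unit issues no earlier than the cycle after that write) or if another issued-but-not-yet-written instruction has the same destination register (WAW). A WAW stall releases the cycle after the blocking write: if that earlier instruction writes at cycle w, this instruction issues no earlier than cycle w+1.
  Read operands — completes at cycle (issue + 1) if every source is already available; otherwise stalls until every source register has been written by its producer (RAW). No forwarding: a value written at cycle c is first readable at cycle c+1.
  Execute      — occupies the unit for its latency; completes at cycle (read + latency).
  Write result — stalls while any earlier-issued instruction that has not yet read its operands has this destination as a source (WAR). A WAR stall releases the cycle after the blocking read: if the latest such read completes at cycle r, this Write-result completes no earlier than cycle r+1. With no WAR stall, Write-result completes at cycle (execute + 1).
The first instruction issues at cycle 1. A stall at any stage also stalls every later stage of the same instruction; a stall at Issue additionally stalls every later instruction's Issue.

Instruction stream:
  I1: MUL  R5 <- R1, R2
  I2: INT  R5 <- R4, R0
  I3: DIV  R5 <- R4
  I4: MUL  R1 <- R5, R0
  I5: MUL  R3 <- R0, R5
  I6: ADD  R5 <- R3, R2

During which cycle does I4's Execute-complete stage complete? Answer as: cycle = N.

cycle = 27

  I1 | 1 | 2 | 6 | 7
  I2 | 8 | 9 | 10 | 11   WAW R5: wait I1 write@7
  I3 | 12 | 13 | 21 | 22   WAW R5: wait I2 write@11
  I4 | 13 | 23 | 27 | 28   RAW R5: wait I3 write@22
  I5 | 29 | 30 | 34 | 35   struct: MUL busy until I4 writes@28
  I6 | 30 | 36 | 38 | 39   RAW R3: wait I5 write@35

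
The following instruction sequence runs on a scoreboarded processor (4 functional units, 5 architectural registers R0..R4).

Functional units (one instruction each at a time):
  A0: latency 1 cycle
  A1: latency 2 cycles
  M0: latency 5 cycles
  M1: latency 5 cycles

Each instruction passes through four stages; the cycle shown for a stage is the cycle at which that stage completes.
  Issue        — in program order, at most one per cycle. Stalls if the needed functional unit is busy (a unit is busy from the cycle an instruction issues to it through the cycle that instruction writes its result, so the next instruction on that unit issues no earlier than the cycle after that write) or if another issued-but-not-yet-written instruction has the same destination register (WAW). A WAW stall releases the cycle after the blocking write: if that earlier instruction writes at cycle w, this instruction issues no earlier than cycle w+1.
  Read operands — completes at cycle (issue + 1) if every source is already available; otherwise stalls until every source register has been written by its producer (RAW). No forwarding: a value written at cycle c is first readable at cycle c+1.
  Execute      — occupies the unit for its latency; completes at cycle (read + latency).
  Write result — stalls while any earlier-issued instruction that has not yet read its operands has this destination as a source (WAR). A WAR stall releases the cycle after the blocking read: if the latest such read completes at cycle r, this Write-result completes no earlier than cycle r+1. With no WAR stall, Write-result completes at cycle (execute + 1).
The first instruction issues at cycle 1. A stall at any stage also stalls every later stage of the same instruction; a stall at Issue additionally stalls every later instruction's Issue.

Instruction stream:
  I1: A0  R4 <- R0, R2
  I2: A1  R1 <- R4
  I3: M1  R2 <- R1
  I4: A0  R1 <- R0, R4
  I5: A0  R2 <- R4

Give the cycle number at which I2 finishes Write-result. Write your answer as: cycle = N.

I1: IS=1 RO=2 EX=3 WR=4
I2: IS=2 RO=5 EX=7 WR=8  [RAW R4: wait I1 write@4]
I3: IS=3 RO=9 EX=14 WR=15  [RAW R1: wait I2 write@8]
I4: IS=9 RO=10 EX=11 WR=12  [WAW R1: wait I2 write@8]
I5: IS=16 RO=17 EX=18 WR=19  [WAW R2: wait I3 write@15]

cycle = 8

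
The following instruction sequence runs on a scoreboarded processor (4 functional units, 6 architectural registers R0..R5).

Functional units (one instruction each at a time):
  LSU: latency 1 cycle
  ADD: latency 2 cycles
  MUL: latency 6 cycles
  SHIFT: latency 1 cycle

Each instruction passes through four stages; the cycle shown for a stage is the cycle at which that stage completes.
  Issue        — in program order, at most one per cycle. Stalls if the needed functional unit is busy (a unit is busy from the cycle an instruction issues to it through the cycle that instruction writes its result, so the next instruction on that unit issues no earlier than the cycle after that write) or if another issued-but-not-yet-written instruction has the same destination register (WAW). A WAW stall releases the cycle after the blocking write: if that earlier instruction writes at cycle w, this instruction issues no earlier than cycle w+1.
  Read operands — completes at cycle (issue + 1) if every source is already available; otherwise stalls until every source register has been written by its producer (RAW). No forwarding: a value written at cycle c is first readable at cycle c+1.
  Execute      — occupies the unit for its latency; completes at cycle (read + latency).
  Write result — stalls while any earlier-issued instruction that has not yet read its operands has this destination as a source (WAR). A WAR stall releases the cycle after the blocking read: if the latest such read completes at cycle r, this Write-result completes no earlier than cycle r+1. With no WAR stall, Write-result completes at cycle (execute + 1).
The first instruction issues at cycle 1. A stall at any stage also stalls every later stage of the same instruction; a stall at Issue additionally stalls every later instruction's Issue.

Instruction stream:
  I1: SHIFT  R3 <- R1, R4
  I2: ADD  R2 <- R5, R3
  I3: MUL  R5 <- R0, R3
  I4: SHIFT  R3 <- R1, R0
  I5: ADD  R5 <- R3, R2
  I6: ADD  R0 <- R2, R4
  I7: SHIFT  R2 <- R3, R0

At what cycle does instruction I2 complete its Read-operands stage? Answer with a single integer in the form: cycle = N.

cycle = 5

[1] issue I1 (SHIFT)
[2] I1 read-ops, issue I2 (ADD)
[3] I1 finished on SHIFT, issue I3 (MUL)
[4] I1→R3
[5] I2 read-ops, I3 read-ops, issue I4 (SHIFT)
[6] I4 read-ops
[7] I2 finished on ADD, I4 finished on SHIFT
[8] I2→R2, I4→R3
[11] I3 finished on MUL
[12] I3→R5
[13] issue I5 (ADD)
[14] I5 read-ops
[16] I5 finished on ADD
[17] I5→R5
[18] issue I6 (ADD)
[19] I6 read-ops, issue I7 (SHIFT)
[21] I6 finished on ADD
[22] I6→R0
[23] I7 read-ops
[24] I7 finished on SHIFT
[25] I7→R2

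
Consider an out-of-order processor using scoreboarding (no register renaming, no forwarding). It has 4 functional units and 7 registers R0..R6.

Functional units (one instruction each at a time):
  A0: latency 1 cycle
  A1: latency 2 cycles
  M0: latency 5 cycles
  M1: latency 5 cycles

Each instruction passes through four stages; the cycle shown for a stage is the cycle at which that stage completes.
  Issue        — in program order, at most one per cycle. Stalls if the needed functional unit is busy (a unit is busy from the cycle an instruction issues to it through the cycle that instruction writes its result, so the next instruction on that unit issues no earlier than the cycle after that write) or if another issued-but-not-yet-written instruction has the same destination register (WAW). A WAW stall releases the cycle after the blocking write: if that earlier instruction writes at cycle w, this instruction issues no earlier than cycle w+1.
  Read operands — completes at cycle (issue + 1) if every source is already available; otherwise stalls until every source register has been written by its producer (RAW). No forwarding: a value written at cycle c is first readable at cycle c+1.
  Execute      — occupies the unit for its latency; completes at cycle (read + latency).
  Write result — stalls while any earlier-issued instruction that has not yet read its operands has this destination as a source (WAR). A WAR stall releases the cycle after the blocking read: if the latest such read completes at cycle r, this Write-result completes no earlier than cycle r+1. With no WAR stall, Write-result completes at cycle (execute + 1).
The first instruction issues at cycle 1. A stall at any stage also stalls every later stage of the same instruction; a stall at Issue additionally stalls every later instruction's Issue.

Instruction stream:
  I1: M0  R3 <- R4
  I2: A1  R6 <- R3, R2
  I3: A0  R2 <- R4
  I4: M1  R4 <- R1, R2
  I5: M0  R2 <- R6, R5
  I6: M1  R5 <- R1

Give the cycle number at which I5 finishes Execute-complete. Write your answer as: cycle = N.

cycle = 18

[1] I1→M0
[2] I1 RO, I2→A1
[3] I3→A0
[4] I3 RO, I4→M1
[5] I3 EX
[7] I1 EX
[8] I1 WR R3
[9] I2 RO
[10] I3 WR R2
[11] I2 EX, I4 RO, I5→M0
[12] I2 WR R6
[13] I5 RO
[16] I4 EX
[17] I4 WR R4
[18] I5 EX, I6→M1
[19] I5 WR R2, I6 RO
[24] I6 EX
[25] I6 WR R5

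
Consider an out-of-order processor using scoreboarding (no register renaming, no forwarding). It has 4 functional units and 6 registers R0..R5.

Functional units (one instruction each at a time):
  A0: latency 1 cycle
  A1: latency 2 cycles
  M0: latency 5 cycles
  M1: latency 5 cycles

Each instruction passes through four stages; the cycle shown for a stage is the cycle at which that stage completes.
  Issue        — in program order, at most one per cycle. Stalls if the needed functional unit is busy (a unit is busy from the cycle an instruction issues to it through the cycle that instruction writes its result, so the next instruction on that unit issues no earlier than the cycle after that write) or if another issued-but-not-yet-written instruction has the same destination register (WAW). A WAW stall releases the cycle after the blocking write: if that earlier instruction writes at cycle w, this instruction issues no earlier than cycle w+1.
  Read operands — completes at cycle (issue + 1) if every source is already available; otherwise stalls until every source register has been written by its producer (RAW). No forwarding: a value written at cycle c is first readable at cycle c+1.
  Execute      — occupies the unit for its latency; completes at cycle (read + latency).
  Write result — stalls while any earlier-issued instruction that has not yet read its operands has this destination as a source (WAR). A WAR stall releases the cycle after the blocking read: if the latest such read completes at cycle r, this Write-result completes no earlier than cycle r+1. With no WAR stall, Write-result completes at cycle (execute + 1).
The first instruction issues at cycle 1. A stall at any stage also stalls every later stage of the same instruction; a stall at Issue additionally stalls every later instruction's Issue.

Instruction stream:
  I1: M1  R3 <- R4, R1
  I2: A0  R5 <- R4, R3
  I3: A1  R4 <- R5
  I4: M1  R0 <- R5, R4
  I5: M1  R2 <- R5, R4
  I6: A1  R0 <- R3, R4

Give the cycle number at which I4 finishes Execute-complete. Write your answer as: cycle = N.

1) issue 1, read 2, done 7, write 8
2) issue 2, read 9, done 10, write 11  <RAW R3: wait I1 write@8>
3) issue 3, read 12, done 14, write 15  <RAW R5: wait I2 write@11>
4) issue 9, read 16, done 21, write 22  <struct: M1 busy until I1 writes@8 / RAW R4: wait I3 write@15>
5) issue 23, read 24, done 29, write 30  <struct: M1 busy until I4 writes@22>
6) issue 24, read 25, done 27, write 28

cycle = 21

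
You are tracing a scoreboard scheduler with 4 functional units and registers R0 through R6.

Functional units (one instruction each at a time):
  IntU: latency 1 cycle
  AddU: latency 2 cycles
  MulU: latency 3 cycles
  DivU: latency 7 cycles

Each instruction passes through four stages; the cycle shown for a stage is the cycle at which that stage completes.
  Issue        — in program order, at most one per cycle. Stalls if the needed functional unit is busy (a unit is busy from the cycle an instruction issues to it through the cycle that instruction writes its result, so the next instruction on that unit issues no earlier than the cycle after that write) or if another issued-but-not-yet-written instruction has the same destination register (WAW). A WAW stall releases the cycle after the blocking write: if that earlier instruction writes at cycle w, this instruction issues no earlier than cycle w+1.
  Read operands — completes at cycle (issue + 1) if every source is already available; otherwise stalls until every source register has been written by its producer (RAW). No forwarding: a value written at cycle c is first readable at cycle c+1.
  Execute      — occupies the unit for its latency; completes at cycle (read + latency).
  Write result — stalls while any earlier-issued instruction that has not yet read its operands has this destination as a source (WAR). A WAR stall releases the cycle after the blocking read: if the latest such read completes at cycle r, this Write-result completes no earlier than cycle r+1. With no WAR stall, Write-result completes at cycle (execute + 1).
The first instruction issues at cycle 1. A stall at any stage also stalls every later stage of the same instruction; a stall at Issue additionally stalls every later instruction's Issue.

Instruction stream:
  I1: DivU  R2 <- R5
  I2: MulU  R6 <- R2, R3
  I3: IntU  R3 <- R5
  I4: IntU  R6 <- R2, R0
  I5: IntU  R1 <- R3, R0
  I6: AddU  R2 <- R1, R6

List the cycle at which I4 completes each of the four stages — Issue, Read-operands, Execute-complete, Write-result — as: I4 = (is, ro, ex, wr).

I4 = (16, 17, 18, 19)

[I1] 1/2/9/10
[I2] 2/11/14/15  (RAW R2: wait I1 write@10)
[I3] 3/4/5/12  (WAR R3: wait I2 read@11)
[I4] 16/17/18/19  (WAW R6: wait I2 write@15)
[I5] 20/21/22/23  (struct: IntU busy until I4 writes@19)
[I6] 21/24/26/27  (RAW R1: wait I5 write@23)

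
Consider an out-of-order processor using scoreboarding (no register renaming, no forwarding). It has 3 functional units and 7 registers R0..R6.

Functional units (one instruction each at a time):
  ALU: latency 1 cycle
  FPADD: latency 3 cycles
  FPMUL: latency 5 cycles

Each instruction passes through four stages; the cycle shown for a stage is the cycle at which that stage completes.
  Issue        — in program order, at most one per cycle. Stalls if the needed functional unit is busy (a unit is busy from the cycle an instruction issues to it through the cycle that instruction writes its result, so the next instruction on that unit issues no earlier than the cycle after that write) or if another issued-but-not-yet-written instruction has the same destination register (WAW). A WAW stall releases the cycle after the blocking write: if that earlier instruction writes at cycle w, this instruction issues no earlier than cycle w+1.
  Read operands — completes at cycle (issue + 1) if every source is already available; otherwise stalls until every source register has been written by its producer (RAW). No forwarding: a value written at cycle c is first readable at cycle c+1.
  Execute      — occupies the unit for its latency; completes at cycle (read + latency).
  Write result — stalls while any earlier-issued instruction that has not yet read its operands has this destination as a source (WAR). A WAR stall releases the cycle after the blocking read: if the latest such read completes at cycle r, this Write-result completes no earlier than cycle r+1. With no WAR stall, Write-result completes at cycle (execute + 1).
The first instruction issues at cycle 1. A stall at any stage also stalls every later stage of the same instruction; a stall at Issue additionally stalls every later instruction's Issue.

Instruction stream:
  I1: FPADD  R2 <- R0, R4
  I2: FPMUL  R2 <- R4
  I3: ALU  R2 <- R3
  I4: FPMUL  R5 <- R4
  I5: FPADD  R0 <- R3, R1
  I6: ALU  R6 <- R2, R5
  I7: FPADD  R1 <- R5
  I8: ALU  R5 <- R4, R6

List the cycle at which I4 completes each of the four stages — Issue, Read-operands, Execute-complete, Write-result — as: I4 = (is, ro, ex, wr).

I4 = (16, 17, 22, 23)

[I1] 1/2/5/6
[I2] 7/8/13/14  (WAW R2: wait I1 write@6)
[I3] 15/16/17/18  (WAW R2: wait I2 write@14)
[I4] 16/17/22/23
[I5] 17/18/21/22
[I6] 19/24/25/26  (struct: ALU busy until I3 writes@18; RAW R5: wait I4 write@23)
[I7] 23/24/27/28  (struct: FPADD busy until I5 writes@22)
[I8] 27/28/29/30  (struct: ALU busy until I6 writes@26)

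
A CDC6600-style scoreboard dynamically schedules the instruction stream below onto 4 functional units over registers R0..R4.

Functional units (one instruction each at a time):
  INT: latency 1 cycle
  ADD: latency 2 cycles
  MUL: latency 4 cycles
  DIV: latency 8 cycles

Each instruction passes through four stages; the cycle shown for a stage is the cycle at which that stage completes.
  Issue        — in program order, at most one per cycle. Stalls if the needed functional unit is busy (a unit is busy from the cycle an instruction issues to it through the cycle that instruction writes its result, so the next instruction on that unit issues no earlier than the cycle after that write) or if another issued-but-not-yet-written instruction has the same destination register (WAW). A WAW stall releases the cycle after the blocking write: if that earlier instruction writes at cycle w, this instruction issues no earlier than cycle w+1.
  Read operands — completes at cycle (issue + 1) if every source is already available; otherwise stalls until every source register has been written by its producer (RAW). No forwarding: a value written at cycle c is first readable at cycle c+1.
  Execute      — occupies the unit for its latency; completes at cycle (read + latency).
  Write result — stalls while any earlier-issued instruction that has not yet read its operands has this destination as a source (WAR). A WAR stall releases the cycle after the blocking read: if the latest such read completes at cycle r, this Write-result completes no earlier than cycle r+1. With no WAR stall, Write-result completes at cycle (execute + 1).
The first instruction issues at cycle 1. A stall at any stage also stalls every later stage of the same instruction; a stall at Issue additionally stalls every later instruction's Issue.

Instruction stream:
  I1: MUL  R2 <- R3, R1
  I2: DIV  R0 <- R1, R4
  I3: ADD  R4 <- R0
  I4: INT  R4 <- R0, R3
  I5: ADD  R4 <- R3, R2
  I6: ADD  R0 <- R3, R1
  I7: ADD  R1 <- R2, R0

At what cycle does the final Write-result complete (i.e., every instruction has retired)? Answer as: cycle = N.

cycle 1: I1 dispatched to MUL
cycle 2: I1 operands ready | I2 dispatched to DIV
cycle 3: I2 operands ready | I3 dispatched to ADD
cycle 6: I1 complete
cycle 7: R2←I1
cycle 11: I2 complete
cycle 12: R0←I2
cycle 13: I3 operands ready
cycle 15: I3 complete
cycle 16: R4←I3
cycle 17: I4 dispatched to INT
cycle 18: I4 operands ready
cycle 19: I4 complete
cycle 20: R4←I4
cycle 21: I5 dispatched to ADD
cycle 22: I5 operands ready
cycle 24: I5 complete
cycle 25: R4←I5
cycle 26: I6 dispatched to ADD
cycle 27: I6 operands ready
cycle 29: I6 complete
cycle 30: R0←I6
cycle 31: I7 dispatched to ADD
cycle 32: I7 operands ready
cycle 34: I7 complete
cycle 35: R1←I7

cycle = 35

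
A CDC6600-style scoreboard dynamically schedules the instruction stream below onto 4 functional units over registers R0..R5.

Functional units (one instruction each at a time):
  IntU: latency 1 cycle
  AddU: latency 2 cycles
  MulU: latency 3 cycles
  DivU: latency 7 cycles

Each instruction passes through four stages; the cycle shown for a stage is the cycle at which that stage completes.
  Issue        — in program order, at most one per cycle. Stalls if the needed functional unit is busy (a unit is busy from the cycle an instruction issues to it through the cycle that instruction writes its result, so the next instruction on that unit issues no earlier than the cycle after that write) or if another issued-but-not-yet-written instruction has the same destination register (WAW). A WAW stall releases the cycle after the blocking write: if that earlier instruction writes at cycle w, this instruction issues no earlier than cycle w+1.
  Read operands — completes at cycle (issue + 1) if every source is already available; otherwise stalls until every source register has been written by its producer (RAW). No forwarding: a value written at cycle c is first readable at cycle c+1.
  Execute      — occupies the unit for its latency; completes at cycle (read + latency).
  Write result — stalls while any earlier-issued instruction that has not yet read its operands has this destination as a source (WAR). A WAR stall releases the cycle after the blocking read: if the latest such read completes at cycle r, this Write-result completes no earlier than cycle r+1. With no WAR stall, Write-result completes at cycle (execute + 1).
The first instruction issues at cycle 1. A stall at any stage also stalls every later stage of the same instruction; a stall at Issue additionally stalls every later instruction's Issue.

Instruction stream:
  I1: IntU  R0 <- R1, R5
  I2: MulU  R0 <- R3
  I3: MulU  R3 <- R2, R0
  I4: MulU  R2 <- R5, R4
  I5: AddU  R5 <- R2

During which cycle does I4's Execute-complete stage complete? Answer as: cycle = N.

  I1 | 1 | 2 | 3 | 4
  I2 | 5 | 6 | 9 | 10   WAW R0: wait I1 write@4
  I3 | 11 | 12 | 15 | 16   struct: MulU busy until I2 writes@10
  I4 | 17 | 18 | 21 | 22   struct: MulU busy until I3 writes@16
  I5 | 18 | 23 | 25 | 26   RAW R2: wait I4 write@22

cycle = 21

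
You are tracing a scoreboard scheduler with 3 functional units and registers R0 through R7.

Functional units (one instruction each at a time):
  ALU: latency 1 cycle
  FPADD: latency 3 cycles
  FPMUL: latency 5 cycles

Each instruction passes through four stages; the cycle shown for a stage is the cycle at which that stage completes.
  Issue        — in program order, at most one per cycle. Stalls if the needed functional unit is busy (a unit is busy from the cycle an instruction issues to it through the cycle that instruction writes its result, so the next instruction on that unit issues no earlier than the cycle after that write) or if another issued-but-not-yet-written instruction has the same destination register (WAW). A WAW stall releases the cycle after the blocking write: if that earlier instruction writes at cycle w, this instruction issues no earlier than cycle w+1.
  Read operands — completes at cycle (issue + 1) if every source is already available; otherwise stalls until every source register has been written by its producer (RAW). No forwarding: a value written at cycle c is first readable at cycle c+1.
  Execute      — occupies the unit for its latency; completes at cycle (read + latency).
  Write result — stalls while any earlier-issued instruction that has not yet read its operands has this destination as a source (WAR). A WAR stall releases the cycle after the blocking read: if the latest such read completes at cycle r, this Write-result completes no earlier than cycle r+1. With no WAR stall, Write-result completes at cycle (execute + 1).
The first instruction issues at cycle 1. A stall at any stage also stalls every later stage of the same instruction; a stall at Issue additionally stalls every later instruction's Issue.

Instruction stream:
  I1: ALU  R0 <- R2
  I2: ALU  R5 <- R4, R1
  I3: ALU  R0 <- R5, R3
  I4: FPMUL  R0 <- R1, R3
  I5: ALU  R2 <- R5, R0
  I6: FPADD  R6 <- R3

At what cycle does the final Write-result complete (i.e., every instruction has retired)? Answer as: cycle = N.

cycle = 23

[I1] 1/2/3/4
[I2] 5/6/7/8  (struct: ALU busy until I1 writes@4)
[I3] 9/10/11/12  (struct: ALU busy until I2 writes@8)
[I4] 13/14/19/20  (WAW R0: wait I3 write@12)
[I5] 14/21/22/23  (RAW R0: wait I4 write@20)
[I6] 15/16/19/20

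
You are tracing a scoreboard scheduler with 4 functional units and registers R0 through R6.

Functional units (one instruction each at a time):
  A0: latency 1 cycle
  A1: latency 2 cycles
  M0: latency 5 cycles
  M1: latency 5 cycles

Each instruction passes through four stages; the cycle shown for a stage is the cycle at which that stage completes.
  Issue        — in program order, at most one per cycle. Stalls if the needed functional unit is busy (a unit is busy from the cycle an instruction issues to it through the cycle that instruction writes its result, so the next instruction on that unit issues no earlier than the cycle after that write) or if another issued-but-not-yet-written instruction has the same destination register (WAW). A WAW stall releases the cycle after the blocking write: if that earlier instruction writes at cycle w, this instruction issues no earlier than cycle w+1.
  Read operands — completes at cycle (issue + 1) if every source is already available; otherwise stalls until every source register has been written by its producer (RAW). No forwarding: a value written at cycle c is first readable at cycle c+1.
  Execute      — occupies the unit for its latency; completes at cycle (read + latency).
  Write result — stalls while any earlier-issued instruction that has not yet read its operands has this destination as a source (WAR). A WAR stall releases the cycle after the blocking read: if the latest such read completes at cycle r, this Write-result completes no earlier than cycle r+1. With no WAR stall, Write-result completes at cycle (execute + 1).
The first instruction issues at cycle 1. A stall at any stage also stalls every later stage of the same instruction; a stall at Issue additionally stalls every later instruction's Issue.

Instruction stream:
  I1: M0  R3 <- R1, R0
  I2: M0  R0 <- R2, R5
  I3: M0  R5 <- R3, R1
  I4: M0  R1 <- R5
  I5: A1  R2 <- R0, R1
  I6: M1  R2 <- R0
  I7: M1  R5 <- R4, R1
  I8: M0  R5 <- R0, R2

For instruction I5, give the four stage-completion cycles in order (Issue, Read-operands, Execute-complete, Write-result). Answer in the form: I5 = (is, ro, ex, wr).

1) issue 1, read 2, done 7, write 8
2) issue 9, read 10, done 15, write 16  <struct: M0 busy until I1 writes@8>
3) issue 17, read 18, done 23, write 24  <struct: M0 busy until I2 writes@16>
4) issue 25, read 26, done 31, write 32  <struct: M0 busy until I3 writes@24>
5) issue 26, read 33, done 35, write 36  <RAW R1: wait I4 write@32>
6) issue 37, read 38, done 43, write 44  <WAW R2: wait I5 write@36>
7) issue 45, read 46, done 51, write 52  <struct: M1 busy until I6 writes@44>
8) issue 53, read 54, done 59, write 60  <WAW R5: wait I7 write@52>

I5 = (26, 33, 35, 36)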